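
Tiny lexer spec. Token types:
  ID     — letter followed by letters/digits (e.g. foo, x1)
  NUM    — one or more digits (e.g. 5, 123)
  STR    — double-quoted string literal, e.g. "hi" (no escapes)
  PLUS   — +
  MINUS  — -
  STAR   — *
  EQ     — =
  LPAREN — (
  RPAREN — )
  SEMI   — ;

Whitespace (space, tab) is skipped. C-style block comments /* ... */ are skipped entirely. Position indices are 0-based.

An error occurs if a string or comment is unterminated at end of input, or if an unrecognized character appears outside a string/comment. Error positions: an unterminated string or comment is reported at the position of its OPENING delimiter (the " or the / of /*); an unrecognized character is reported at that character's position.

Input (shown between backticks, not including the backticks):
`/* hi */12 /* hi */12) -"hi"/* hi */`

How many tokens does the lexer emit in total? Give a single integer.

Answer: 5

Derivation:
pos=0: enter COMMENT mode (saw '/*')
exit COMMENT mode (now at pos=8)
pos=8: emit NUM '12' (now at pos=10)
pos=11: enter COMMENT mode (saw '/*')
exit COMMENT mode (now at pos=19)
pos=19: emit NUM '12' (now at pos=21)
pos=21: emit RPAREN ')'
pos=23: emit MINUS '-'
pos=24: enter STRING mode
pos=24: emit STR "hi" (now at pos=28)
pos=28: enter COMMENT mode (saw '/*')
exit COMMENT mode (now at pos=36)
DONE. 5 tokens: [NUM, NUM, RPAREN, MINUS, STR]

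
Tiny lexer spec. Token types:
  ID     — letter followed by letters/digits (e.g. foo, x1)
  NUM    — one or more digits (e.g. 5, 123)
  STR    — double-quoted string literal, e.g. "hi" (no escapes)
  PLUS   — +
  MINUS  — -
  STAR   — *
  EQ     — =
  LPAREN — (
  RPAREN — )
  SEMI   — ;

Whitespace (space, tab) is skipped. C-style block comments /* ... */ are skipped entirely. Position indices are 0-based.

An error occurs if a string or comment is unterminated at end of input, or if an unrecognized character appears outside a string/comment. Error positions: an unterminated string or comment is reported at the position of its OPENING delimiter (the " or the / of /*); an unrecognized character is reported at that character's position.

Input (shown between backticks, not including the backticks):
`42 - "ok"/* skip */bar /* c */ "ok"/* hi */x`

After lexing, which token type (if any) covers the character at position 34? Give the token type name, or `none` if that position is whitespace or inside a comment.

Answer: STR

Derivation:
pos=0: emit NUM '42' (now at pos=2)
pos=3: emit MINUS '-'
pos=5: enter STRING mode
pos=5: emit STR "ok" (now at pos=9)
pos=9: enter COMMENT mode (saw '/*')
exit COMMENT mode (now at pos=19)
pos=19: emit ID 'bar' (now at pos=22)
pos=23: enter COMMENT mode (saw '/*')
exit COMMENT mode (now at pos=30)
pos=31: enter STRING mode
pos=31: emit STR "ok" (now at pos=35)
pos=35: enter COMMENT mode (saw '/*')
exit COMMENT mode (now at pos=43)
pos=43: emit ID 'x' (now at pos=44)
DONE. 6 tokens: [NUM, MINUS, STR, ID, STR, ID]
Position 34: char is '"' -> STR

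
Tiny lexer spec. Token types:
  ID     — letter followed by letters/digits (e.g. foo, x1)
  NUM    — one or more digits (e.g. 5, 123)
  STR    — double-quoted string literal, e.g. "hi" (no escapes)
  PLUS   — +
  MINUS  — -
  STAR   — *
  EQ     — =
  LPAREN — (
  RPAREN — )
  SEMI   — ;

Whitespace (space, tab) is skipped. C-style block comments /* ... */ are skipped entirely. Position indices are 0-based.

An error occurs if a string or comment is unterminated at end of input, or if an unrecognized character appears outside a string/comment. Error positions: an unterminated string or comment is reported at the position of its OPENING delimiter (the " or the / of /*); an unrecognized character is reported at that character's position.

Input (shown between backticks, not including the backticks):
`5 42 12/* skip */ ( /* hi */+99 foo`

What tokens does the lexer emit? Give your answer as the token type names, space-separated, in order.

pos=0: emit NUM '5' (now at pos=1)
pos=2: emit NUM '42' (now at pos=4)
pos=5: emit NUM '12' (now at pos=7)
pos=7: enter COMMENT mode (saw '/*')
exit COMMENT mode (now at pos=17)
pos=18: emit LPAREN '('
pos=20: enter COMMENT mode (saw '/*')
exit COMMENT mode (now at pos=28)
pos=28: emit PLUS '+'
pos=29: emit NUM '99' (now at pos=31)
pos=32: emit ID 'foo' (now at pos=35)
DONE. 7 tokens: [NUM, NUM, NUM, LPAREN, PLUS, NUM, ID]

Answer: NUM NUM NUM LPAREN PLUS NUM ID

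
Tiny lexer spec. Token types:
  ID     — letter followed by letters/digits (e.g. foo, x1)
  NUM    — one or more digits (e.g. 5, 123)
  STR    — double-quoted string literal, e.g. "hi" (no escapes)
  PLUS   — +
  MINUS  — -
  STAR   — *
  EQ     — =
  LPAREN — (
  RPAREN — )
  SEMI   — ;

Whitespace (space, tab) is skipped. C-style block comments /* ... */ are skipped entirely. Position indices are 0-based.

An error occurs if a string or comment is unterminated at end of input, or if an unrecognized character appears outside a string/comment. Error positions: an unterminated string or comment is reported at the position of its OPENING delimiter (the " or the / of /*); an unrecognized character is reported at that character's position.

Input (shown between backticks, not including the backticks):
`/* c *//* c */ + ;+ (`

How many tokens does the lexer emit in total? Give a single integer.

Answer: 4

Derivation:
pos=0: enter COMMENT mode (saw '/*')
exit COMMENT mode (now at pos=7)
pos=7: enter COMMENT mode (saw '/*')
exit COMMENT mode (now at pos=14)
pos=15: emit PLUS '+'
pos=17: emit SEMI ';'
pos=18: emit PLUS '+'
pos=20: emit LPAREN '('
DONE. 4 tokens: [PLUS, SEMI, PLUS, LPAREN]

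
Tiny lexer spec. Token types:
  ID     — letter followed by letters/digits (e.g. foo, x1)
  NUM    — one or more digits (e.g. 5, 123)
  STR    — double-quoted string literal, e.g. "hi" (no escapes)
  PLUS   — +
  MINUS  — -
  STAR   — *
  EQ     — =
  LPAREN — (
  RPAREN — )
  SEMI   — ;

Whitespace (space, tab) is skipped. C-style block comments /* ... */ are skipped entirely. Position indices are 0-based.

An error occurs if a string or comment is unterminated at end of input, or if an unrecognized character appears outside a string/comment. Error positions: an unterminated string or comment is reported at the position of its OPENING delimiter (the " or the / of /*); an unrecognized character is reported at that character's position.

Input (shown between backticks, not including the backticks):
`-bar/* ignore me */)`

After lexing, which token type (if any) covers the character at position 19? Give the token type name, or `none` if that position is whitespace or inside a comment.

Answer: RPAREN

Derivation:
pos=0: emit MINUS '-'
pos=1: emit ID 'bar' (now at pos=4)
pos=4: enter COMMENT mode (saw '/*')
exit COMMENT mode (now at pos=19)
pos=19: emit RPAREN ')'
DONE. 3 tokens: [MINUS, ID, RPAREN]
Position 19: char is ')' -> RPAREN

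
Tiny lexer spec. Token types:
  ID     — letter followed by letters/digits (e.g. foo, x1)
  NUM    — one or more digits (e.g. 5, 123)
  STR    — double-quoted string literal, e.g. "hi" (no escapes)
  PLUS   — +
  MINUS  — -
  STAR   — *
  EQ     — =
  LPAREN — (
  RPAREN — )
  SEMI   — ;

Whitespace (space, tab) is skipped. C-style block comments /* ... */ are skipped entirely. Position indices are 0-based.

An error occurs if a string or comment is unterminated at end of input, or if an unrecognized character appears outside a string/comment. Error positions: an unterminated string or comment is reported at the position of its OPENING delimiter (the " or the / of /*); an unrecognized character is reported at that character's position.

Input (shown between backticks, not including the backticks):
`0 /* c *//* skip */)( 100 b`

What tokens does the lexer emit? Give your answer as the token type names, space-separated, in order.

pos=0: emit NUM '0' (now at pos=1)
pos=2: enter COMMENT mode (saw '/*')
exit COMMENT mode (now at pos=9)
pos=9: enter COMMENT mode (saw '/*')
exit COMMENT mode (now at pos=19)
pos=19: emit RPAREN ')'
pos=20: emit LPAREN '('
pos=22: emit NUM '100' (now at pos=25)
pos=26: emit ID 'b' (now at pos=27)
DONE. 5 tokens: [NUM, RPAREN, LPAREN, NUM, ID]

Answer: NUM RPAREN LPAREN NUM ID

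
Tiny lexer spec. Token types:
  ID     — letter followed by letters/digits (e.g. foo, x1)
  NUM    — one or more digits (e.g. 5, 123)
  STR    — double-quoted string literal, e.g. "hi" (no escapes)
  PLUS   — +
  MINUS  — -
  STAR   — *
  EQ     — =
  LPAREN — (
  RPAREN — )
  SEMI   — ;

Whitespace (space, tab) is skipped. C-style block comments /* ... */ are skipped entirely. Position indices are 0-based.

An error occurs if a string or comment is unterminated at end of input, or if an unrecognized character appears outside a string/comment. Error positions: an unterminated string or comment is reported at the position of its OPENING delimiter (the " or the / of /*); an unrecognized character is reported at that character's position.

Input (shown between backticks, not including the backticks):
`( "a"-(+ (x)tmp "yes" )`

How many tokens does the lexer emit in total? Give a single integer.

Answer: 11

Derivation:
pos=0: emit LPAREN '('
pos=2: enter STRING mode
pos=2: emit STR "a" (now at pos=5)
pos=5: emit MINUS '-'
pos=6: emit LPAREN '('
pos=7: emit PLUS '+'
pos=9: emit LPAREN '('
pos=10: emit ID 'x' (now at pos=11)
pos=11: emit RPAREN ')'
pos=12: emit ID 'tmp' (now at pos=15)
pos=16: enter STRING mode
pos=16: emit STR "yes" (now at pos=21)
pos=22: emit RPAREN ')'
DONE. 11 tokens: [LPAREN, STR, MINUS, LPAREN, PLUS, LPAREN, ID, RPAREN, ID, STR, RPAREN]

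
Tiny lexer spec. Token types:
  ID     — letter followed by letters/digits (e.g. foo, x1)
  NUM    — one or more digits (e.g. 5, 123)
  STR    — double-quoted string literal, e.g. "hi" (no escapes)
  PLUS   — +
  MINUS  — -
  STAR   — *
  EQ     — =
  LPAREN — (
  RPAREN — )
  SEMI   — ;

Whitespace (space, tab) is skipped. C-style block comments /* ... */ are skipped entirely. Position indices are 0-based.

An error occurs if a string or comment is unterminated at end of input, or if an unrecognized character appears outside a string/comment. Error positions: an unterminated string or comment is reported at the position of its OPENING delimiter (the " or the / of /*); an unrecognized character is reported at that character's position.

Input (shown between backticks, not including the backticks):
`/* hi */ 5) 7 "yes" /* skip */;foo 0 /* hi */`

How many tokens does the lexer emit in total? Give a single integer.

Answer: 7

Derivation:
pos=0: enter COMMENT mode (saw '/*')
exit COMMENT mode (now at pos=8)
pos=9: emit NUM '5' (now at pos=10)
pos=10: emit RPAREN ')'
pos=12: emit NUM '7' (now at pos=13)
pos=14: enter STRING mode
pos=14: emit STR "yes" (now at pos=19)
pos=20: enter COMMENT mode (saw '/*')
exit COMMENT mode (now at pos=30)
pos=30: emit SEMI ';'
pos=31: emit ID 'foo' (now at pos=34)
pos=35: emit NUM '0' (now at pos=36)
pos=37: enter COMMENT mode (saw '/*')
exit COMMENT mode (now at pos=45)
DONE. 7 tokens: [NUM, RPAREN, NUM, STR, SEMI, ID, NUM]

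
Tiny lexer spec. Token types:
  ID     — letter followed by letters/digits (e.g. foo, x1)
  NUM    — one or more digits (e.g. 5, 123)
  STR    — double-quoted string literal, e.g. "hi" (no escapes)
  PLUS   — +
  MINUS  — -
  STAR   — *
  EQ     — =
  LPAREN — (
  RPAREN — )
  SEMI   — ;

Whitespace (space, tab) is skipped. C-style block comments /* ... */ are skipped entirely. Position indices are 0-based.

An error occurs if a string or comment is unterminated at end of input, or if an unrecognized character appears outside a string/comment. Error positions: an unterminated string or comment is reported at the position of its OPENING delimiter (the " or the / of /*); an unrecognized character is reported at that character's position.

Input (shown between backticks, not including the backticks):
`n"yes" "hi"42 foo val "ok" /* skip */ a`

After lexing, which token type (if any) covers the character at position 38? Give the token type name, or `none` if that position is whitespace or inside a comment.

pos=0: emit ID 'n' (now at pos=1)
pos=1: enter STRING mode
pos=1: emit STR "yes" (now at pos=6)
pos=7: enter STRING mode
pos=7: emit STR "hi" (now at pos=11)
pos=11: emit NUM '42' (now at pos=13)
pos=14: emit ID 'foo' (now at pos=17)
pos=18: emit ID 'val' (now at pos=21)
pos=22: enter STRING mode
pos=22: emit STR "ok" (now at pos=26)
pos=27: enter COMMENT mode (saw '/*')
exit COMMENT mode (now at pos=37)
pos=38: emit ID 'a' (now at pos=39)
DONE. 8 tokens: [ID, STR, STR, NUM, ID, ID, STR, ID]
Position 38: char is 'a' -> ID

Answer: ID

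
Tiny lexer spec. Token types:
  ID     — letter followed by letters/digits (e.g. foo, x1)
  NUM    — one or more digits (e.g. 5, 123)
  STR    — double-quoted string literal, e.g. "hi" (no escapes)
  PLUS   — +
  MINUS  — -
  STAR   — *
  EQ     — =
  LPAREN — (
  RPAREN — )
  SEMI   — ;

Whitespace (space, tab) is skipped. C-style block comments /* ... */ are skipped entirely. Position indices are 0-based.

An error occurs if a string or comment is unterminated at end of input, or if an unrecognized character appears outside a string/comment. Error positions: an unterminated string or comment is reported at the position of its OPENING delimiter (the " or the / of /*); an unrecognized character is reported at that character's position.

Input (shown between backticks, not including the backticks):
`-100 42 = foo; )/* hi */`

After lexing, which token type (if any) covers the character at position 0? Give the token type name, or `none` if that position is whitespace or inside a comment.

pos=0: emit MINUS '-'
pos=1: emit NUM '100' (now at pos=4)
pos=5: emit NUM '42' (now at pos=7)
pos=8: emit EQ '='
pos=10: emit ID 'foo' (now at pos=13)
pos=13: emit SEMI ';'
pos=15: emit RPAREN ')'
pos=16: enter COMMENT mode (saw '/*')
exit COMMENT mode (now at pos=24)
DONE. 7 tokens: [MINUS, NUM, NUM, EQ, ID, SEMI, RPAREN]
Position 0: char is '-' -> MINUS

Answer: MINUS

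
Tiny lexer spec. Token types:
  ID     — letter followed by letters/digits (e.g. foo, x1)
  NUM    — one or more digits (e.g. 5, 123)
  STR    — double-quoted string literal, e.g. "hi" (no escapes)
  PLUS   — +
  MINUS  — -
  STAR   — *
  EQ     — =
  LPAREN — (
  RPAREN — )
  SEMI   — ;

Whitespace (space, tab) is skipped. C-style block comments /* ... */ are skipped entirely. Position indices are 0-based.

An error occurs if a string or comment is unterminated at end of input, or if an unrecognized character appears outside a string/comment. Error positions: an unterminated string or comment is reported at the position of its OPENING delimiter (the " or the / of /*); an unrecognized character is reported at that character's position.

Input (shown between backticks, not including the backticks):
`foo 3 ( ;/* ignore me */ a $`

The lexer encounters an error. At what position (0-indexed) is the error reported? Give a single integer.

pos=0: emit ID 'foo' (now at pos=3)
pos=4: emit NUM '3' (now at pos=5)
pos=6: emit LPAREN '('
pos=8: emit SEMI ';'
pos=9: enter COMMENT mode (saw '/*')
exit COMMENT mode (now at pos=24)
pos=25: emit ID 'a' (now at pos=26)
pos=27: ERROR — unrecognized char '$'

Answer: 27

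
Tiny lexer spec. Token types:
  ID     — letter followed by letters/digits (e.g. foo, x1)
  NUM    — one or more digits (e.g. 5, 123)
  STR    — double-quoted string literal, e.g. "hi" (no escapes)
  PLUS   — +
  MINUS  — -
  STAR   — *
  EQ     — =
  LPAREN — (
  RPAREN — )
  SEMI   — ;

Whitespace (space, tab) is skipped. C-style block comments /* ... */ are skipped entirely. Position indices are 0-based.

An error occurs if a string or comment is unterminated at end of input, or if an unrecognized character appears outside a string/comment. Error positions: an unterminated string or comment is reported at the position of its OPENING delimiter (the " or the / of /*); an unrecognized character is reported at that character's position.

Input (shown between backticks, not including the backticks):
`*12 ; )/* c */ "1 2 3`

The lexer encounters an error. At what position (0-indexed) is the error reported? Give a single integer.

Answer: 15

Derivation:
pos=0: emit STAR '*'
pos=1: emit NUM '12' (now at pos=3)
pos=4: emit SEMI ';'
pos=6: emit RPAREN ')'
pos=7: enter COMMENT mode (saw '/*')
exit COMMENT mode (now at pos=14)
pos=15: enter STRING mode
pos=15: ERROR — unterminated string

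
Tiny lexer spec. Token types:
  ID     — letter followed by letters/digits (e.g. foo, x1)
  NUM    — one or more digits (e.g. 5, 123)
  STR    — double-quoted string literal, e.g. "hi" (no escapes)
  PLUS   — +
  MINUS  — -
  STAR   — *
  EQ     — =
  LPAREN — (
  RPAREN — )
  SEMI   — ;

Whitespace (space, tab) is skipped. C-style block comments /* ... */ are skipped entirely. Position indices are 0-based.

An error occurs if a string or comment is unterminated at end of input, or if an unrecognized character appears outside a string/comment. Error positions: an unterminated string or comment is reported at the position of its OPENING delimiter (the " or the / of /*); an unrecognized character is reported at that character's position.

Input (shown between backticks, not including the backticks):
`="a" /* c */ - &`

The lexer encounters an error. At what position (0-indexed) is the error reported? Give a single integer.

pos=0: emit EQ '='
pos=1: enter STRING mode
pos=1: emit STR "a" (now at pos=4)
pos=5: enter COMMENT mode (saw '/*')
exit COMMENT mode (now at pos=12)
pos=13: emit MINUS '-'
pos=15: ERROR — unrecognized char '&'

Answer: 15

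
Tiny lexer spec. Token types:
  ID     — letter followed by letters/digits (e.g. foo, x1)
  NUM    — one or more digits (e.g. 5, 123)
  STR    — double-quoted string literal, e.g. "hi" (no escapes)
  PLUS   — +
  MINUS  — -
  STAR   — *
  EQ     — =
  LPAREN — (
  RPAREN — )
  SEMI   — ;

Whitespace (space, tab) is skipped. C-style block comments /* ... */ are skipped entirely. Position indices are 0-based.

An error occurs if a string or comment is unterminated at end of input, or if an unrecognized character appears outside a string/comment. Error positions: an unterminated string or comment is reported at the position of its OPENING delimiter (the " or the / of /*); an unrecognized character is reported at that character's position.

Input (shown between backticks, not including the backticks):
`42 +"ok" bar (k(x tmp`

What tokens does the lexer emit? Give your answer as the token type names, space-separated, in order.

Answer: NUM PLUS STR ID LPAREN ID LPAREN ID ID

Derivation:
pos=0: emit NUM '42' (now at pos=2)
pos=3: emit PLUS '+'
pos=4: enter STRING mode
pos=4: emit STR "ok" (now at pos=8)
pos=9: emit ID 'bar' (now at pos=12)
pos=13: emit LPAREN '('
pos=14: emit ID 'k' (now at pos=15)
pos=15: emit LPAREN '('
pos=16: emit ID 'x' (now at pos=17)
pos=18: emit ID 'tmp' (now at pos=21)
DONE. 9 tokens: [NUM, PLUS, STR, ID, LPAREN, ID, LPAREN, ID, ID]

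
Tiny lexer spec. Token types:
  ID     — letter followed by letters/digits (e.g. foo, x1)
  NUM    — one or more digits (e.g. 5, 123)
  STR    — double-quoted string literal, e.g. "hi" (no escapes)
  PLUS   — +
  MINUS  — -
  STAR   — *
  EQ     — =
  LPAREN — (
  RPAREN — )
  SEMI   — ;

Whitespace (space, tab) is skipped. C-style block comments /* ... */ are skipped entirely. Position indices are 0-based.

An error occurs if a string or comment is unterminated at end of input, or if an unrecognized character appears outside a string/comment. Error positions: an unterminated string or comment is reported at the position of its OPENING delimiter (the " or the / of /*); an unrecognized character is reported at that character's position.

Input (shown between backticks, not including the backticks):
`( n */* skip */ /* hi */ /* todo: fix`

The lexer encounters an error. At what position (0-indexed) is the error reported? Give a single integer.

Answer: 25

Derivation:
pos=0: emit LPAREN '('
pos=2: emit ID 'n' (now at pos=3)
pos=4: emit STAR '*'
pos=5: enter COMMENT mode (saw '/*')
exit COMMENT mode (now at pos=15)
pos=16: enter COMMENT mode (saw '/*')
exit COMMENT mode (now at pos=24)
pos=25: enter COMMENT mode (saw '/*')
pos=25: ERROR — unterminated comment (reached EOF)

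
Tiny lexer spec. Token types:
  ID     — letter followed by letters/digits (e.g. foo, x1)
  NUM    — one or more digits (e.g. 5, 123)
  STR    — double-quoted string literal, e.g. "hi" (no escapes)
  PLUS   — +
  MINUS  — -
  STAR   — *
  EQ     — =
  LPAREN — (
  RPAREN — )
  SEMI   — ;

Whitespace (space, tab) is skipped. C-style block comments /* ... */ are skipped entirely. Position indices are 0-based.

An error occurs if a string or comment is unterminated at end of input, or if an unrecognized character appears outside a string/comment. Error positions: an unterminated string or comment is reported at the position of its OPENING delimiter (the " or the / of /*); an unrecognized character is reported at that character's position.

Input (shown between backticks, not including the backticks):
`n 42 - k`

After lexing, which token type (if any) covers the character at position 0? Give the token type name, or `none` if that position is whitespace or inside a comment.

Answer: ID

Derivation:
pos=0: emit ID 'n' (now at pos=1)
pos=2: emit NUM '42' (now at pos=4)
pos=5: emit MINUS '-'
pos=7: emit ID 'k' (now at pos=8)
DONE. 4 tokens: [ID, NUM, MINUS, ID]
Position 0: char is 'n' -> ID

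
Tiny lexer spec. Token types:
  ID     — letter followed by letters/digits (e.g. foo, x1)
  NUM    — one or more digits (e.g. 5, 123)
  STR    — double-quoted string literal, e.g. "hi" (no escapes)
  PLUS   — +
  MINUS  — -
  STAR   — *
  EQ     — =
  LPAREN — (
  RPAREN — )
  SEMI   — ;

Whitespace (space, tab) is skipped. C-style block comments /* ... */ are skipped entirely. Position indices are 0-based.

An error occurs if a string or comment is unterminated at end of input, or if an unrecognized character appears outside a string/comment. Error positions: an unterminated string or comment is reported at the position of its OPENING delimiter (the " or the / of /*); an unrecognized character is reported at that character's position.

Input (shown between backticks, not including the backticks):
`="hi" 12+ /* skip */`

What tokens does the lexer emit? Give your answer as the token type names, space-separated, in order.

Answer: EQ STR NUM PLUS

Derivation:
pos=0: emit EQ '='
pos=1: enter STRING mode
pos=1: emit STR "hi" (now at pos=5)
pos=6: emit NUM '12' (now at pos=8)
pos=8: emit PLUS '+'
pos=10: enter COMMENT mode (saw '/*')
exit COMMENT mode (now at pos=20)
DONE. 4 tokens: [EQ, STR, NUM, PLUS]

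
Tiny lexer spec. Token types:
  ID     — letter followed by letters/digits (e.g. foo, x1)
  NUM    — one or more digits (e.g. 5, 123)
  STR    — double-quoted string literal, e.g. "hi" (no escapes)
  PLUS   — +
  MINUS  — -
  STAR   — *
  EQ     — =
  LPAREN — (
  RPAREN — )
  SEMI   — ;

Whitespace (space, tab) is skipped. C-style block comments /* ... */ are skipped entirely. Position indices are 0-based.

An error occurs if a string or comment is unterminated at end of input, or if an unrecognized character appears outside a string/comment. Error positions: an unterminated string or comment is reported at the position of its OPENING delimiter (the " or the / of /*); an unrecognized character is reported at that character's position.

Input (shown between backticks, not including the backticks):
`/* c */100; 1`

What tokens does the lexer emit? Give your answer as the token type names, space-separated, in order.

pos=0: enter COMMENT mode (saw '/*')
exit COMMENT mode (now at pos=7)
pos=7: emit NUM '100' (now at pos=10)
pos=10: emit SEMI ';'
pos=12: emit NUM '1' (now at pos=13)
DONE. 3 tokens: [NUM, SEMI, NUM]

Answer: NUM SEMI NUM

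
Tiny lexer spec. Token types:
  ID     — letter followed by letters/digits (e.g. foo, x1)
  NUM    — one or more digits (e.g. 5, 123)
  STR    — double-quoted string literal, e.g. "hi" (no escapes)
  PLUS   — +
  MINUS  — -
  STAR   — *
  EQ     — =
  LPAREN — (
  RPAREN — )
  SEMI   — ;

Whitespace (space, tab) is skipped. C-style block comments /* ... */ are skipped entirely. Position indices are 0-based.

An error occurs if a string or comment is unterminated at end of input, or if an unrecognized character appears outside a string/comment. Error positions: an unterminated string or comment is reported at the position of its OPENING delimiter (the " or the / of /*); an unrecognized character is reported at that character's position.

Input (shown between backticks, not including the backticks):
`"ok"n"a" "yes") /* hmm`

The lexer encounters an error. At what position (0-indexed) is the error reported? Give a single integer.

pos=0: enter STRING mode
pos=0: emit STR "ok" (now at pos=4)
pos=4: emit ID 'n' (now at pos=5)
pos=5: enter STRING mode
pos=5: emit STR "a" (now at pos=8)
pos=9: enter STRING mode
pos=9: emit STR "yes" (now at pos=14)
pos=14: emit RPAREN ')'
pos=16: enter COMMENT mode (saw '/*')
pos=16: ERROR — unterminated comment (reached EOF)

Answer: 16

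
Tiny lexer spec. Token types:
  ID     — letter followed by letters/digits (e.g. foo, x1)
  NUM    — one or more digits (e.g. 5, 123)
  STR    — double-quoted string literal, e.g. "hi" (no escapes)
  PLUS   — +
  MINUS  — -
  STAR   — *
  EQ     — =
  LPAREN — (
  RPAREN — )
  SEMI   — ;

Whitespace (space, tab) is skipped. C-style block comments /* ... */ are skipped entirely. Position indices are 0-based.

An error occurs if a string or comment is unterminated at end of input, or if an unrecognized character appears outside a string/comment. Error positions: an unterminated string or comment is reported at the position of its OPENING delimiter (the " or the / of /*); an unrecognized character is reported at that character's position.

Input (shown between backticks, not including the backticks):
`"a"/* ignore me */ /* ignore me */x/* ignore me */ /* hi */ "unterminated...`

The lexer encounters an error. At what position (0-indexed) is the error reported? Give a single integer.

pos=0: enter STRING mode
pos=0: emit STR "a" (now at pos=3)
pos=3: enter COMMENT mode (saw '/*')
exit COMMENT mode (now at pos=18)
pos=19: enter COMMENT mode (saw '/*')
exit COMMENT mode (now at pos=34)
pos=34: emit ID 'x' (now at pos=35)
pos=35: enter COMMENT mode (saw '/*')
exit COMMENT mode (now at pos=50)
pos=51: enter COMMENT mode (saw '/*')
exit COMMENT mode (now at pos=59)
pos=60: enter STRING mode
pos=60: ERROR — unterminated string

Answer: 60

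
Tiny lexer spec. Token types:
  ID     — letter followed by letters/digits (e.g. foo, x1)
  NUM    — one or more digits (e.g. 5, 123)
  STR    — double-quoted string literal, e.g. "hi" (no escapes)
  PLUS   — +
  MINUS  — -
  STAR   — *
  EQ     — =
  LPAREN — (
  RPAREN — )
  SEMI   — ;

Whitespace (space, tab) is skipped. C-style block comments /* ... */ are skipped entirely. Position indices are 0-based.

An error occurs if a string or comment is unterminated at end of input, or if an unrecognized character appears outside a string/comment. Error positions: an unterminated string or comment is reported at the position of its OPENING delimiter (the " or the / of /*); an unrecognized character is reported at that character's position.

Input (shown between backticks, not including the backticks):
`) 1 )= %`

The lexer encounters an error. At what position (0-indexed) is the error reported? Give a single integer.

pos=0: emit RPAREN ')'
pos=2: emit NUM '1' (now at pos=3)
pos=4: emit RPAREN ')'
pos=5: emit EQ '='
pos=7: ERROR — unrecognized char '%'

Answer: 7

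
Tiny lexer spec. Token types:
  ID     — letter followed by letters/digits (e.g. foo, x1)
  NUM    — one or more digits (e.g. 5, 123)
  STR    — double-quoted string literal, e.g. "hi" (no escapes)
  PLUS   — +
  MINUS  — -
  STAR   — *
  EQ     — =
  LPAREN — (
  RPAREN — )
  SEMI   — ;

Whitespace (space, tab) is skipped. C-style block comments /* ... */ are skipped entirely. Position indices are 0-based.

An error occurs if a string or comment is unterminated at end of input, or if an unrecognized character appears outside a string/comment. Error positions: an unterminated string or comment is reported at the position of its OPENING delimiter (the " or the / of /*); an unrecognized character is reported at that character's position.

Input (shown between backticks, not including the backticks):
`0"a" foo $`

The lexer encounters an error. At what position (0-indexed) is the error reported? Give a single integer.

Answer: 9

Derivation:
pos=0: emit NUM '0' (now at pos=1)
pos=1: enter STRING mode
pos=1: emit STR "a" (now at pos=4)
pos=5: emit ID 'foo' (now at pos=8)
pos=9: ERROR — unrecognized char '$'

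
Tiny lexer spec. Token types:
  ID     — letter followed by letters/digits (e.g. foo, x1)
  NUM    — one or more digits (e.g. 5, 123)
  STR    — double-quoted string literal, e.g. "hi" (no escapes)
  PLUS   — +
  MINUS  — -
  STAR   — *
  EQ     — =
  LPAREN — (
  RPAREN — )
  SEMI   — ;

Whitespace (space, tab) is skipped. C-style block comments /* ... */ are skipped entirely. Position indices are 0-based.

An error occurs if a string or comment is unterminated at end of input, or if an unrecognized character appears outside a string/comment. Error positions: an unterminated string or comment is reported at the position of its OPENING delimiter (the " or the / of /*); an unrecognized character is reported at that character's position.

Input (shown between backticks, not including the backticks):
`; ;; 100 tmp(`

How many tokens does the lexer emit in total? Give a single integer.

pos=0: emit SEMI ';'
pos=2: emit SEMI ';'
pos=3: emit SEMI ';'
pos=5: emit NUM '100' (now at pos=8)
pos=9: emit ID 'tmp' (now at pos=12)
pos=12: emit LPAREN '('
DONE. 6 tokens: [SEMI, SEMI, SEMI, NUM, ID, LPAREN]

Answer: 6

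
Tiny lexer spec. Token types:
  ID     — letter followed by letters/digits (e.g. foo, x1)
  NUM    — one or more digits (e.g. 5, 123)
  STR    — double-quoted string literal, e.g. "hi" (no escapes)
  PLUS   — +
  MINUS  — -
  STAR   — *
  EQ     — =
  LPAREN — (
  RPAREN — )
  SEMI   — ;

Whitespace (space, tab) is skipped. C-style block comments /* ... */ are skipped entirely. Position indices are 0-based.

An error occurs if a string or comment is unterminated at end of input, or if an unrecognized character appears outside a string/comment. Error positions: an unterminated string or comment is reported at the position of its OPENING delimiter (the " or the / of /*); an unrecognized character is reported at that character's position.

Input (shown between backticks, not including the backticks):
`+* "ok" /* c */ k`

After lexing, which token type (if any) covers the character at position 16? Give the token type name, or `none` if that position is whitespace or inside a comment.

Answer: ID

Derivation:
pos=0: emit PLUS '+'
pos=1: emit STAR '*'
pos=3: enter STRING mode
pos=3: emit STR "ok" (now at pos=7)
pos=8: enter COMMENT mode (saw '/*')
exit COMMENT mode (now at pos=15)
pos=16: emit ID 'k' (now at pos=17)
DONE. 4 tokens: [PLUS, STAR, STR, ID]
Position 16: char is 'k' -> ID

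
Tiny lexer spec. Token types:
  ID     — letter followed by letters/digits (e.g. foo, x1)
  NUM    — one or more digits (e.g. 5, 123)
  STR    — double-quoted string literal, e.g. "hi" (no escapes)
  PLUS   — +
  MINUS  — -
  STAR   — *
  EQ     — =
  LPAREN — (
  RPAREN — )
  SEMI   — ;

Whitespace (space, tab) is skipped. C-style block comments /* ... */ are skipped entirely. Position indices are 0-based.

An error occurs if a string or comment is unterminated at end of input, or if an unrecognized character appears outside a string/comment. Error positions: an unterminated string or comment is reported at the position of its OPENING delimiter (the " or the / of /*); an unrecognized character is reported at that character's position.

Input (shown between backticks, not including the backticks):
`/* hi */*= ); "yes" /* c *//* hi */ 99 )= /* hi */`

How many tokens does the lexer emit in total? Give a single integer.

pos=0: enter COMMENT mode (saw '/*')
exit COMMENT mode (now at pos=8)
pos=8: emit STAR '*'
pos=9: emit EQ '='
pos=11: emit RPAREN ')'
pos=12: emit SEMI ';'
pos=14: enter STRING mode
pos=14: emit STR "yes" (now at pos=19)
pos=20: enter COMMENT mode (saw '/*')
exit COMMENT mode (now at pos=27)
pos=27: enter COMMENT mode (saw '/*')
exit COMMENT mode (now at pos=35)
pos=36: emit NUM '99' (now at pos=38)
pos=39: emit RPAREN ')'
pos=40: emit EQ '='
pos=42: enter COMMENT mode (saw '/*')
exit COMMENT mode (now at pos=50)
DONE. 8 tokens: [STAR, EQ, RPAREN, SEMI, STR, NUM, RPAREN, EQ]

Answer: 8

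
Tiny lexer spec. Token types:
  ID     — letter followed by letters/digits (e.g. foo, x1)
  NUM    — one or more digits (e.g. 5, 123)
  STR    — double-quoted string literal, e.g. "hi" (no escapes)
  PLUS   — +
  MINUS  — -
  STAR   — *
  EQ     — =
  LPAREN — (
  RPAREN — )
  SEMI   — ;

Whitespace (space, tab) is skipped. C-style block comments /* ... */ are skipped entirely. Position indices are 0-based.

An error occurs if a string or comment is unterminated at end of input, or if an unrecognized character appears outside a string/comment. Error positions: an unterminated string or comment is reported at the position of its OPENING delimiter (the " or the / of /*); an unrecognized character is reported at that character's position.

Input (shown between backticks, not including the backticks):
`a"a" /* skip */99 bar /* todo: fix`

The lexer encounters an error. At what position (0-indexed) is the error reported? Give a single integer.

pos=0: emit ID 'a' (now at pos=1)
pos=1: enter STRING mode
pos=1: emit STR "a" (now at pos=4)
pos=5: enter COMMENT mode (saw '/*')
exit COMMENT mode (now at pos=15)
pos=15: emit NUM '99' (now at pos=17)
pos=18: emit ID 'bar' (now at pos=21)
pos=22: enter COMMENT mode (saw '/*')
pos=22: ERROR — unterminated comment (reached EOF)

Answer: 22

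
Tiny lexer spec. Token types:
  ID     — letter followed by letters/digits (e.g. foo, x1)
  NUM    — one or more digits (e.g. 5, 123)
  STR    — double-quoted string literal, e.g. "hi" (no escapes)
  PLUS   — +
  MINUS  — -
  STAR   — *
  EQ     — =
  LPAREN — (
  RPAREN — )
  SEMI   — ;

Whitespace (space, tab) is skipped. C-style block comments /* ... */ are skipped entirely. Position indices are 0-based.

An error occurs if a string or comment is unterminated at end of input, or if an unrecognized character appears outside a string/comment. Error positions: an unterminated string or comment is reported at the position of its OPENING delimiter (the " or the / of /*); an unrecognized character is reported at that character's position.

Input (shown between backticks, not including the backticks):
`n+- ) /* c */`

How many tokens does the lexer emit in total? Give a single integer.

Answer: 4

Derivation:
pos=0: emit ID 'n' (now at pos=1)
pos=1: emit PLUS '+'
pos=2: emit MINUS '-'
pos=4: emit RPAREN ')'
pos=6: enter COMMENT mode (saw '/*')
exit COMMENT mode (now at pos=13)
DONE. 4 tokens: [ID, PLUS, MINUS, RPAREN]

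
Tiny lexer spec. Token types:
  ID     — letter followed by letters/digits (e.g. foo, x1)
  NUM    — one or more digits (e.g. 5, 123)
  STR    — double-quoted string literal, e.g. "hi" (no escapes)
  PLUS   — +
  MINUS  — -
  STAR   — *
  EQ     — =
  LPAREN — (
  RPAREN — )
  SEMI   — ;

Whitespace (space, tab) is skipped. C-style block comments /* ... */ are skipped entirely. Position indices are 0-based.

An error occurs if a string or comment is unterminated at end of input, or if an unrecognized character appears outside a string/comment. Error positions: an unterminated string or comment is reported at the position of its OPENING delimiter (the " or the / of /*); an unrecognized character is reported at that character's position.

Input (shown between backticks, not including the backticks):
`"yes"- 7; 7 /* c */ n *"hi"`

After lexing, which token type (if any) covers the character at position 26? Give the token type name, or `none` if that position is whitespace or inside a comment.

pos=0: enter STRING mode
pos=0: emit STR "yes" (now at pos=5)
pos=5: emit MINUS '-'
pos=7: emit NUM '7' (now at pos=8)
pos=8: emit SEMI ';'
pos=10: emit NUM '7' (now at pos=11)
pos=12: enter COMMENT mode (saw '/*')
exit COMMENT mode (now at pos=19)
pos=20: emit ID 'n' (now at pos=21)
pos=22: emit STAR '*'
pos=23: enter STRING mode
pos=23: emit STR "hi" (now at pos=27)
DONE. 8 tokens: [STR, MINUS, NUM, SEMI, NUM, ID, STAR, STR]
Position 26: char is '"' -> STR

Answer: STR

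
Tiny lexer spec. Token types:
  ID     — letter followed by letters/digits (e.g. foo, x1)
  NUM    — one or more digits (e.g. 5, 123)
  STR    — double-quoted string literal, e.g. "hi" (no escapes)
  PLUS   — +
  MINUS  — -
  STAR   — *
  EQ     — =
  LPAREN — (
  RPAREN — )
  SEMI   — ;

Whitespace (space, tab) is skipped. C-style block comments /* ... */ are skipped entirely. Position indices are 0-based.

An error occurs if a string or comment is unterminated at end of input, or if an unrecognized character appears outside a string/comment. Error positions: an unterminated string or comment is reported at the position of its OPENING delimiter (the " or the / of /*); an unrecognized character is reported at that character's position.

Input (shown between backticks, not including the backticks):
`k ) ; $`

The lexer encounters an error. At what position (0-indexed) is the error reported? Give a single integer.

Answer: 6

Derivation:
pos=0: emit ID 'k' (now at pos=1)
pos=2: emit RPAREN ')'
pos=4: emit SEMI ';'
pos=6: ERROR — unrecognized char '$'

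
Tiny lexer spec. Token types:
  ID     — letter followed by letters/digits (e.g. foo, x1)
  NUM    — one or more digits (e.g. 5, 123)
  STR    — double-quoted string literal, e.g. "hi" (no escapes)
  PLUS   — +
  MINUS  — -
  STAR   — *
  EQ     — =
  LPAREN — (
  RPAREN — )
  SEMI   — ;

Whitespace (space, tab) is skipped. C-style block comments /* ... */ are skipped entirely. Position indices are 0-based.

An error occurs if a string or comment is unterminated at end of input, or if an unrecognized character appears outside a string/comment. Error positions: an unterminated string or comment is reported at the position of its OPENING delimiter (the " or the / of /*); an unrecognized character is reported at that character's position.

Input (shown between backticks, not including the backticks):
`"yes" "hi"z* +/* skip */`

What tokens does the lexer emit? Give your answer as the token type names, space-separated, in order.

pos=0: enter STRING mode
pos=0: emit STR "yes" (now at pos=5)
pos=6: enter STRING mode
pos=6: emit STR "hi" (now at pos=10)
pos=10: emit ID 'z' (now at pos=11)
pos=11: emit STAR '*'
pos=13: emit PLUS '+'
pos=14: enter COMMENT mode (saw '/*')
exit COMMENT mode (now at pos=24)
DONE. 5 tokens: [STR, STR, ID, STAR, PLUS]

Answer: STR STR ID STAR PLUS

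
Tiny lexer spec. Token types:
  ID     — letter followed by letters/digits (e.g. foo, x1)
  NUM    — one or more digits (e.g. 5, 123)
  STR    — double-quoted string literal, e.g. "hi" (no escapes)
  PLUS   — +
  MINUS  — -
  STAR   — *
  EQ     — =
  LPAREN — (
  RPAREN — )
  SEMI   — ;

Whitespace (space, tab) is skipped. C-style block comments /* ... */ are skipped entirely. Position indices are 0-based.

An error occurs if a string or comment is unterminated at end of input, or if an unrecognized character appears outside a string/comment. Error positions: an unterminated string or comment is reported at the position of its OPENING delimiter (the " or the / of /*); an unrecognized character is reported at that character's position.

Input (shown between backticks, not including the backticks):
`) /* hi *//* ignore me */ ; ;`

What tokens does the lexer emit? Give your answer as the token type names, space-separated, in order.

Answer: RPAREN SEMI SEMI

Derivation:
pos=0: emit RPAREN ')'
pos=2: enter COMMENT mode (saw '/*')
exit COMMENT mode (now at pos=10)
pos=10: enter COMMENT mode (saw '/*')
exit COMMENT mode (now at pos=25)
pos=26: emit SEMI ';'
pos=28: emit SEMI ';'
DONE. 3 tokens: [RPAREN, SEMI, SEMI]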